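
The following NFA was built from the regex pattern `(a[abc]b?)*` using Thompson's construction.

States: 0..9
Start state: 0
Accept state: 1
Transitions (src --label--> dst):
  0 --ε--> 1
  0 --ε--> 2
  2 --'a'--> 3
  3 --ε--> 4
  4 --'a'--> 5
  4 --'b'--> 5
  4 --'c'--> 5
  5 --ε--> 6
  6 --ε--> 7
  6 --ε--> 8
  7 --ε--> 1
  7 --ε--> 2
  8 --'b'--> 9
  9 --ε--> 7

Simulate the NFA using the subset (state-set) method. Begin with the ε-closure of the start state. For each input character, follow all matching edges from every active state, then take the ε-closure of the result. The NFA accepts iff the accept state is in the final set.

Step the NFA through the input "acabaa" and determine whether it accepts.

initial (ε-close {0}): {0,1,2}
'a' @ 1: {3,4}
'c' @ 2: {1,2,5,6,7,8}  [accepting]
'a' @ 3: {3,4}
'b' @ 4: {1,2,5,6,7,8}  [accepting]
'a' @ 5: {3,4}
'a' @ 6: {1,2,5,6,7,8}  [accepting]
final: {1,2,5,6,7,8}; accept 1 in set

Answer: ACCEPT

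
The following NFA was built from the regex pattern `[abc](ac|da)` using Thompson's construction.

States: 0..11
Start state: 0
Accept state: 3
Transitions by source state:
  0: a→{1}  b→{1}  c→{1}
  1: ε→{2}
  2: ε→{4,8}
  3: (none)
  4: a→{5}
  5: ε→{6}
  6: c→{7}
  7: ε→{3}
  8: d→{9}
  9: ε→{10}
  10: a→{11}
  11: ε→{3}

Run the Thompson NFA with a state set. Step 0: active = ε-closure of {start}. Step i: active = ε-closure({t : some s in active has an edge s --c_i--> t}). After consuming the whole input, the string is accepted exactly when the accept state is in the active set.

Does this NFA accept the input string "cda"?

Answer: ACCEPT

Trace:
S₀ = ε-closure({0}) = {0}
'c' @ 1: {1,2,4,8}
'd' @ 2: {9,10}
'a' @ 3: {3,11}  [accepting]
after full input: {3,11}  (accept=3 in)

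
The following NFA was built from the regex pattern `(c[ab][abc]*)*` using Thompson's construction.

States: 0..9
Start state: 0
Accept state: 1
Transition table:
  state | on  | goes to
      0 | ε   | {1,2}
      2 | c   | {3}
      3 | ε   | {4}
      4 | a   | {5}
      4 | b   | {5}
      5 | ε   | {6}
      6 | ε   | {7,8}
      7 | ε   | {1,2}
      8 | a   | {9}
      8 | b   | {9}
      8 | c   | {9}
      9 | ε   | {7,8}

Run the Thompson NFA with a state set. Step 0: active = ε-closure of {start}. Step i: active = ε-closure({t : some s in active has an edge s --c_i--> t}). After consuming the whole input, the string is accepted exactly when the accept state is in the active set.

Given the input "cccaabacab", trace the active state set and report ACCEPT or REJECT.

Answer: REJECT

Derivation:
S₀ = ε-closure({0}) = {0,1,2}
'c' @ 1: {3,4}
'c' @ 2: {}  — state set empty
rest 'caabacab' ignored (set empty)
final: {}; accept 1 not in set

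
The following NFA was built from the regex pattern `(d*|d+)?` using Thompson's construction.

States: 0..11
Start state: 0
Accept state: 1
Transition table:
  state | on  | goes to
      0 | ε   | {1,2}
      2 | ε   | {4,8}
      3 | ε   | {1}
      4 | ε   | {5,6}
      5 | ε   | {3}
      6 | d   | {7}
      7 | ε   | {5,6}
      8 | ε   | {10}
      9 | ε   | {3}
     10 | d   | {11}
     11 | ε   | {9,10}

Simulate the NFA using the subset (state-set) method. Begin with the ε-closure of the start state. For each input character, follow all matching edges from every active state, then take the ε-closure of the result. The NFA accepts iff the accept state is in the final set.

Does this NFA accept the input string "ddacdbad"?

Answer: REJECT

Trace:
start: ε-closure({0}) = {0,1,2,3,4,5,6,8,10}
'd' @ 1: {1,3,5,6,7,9,10,11}  (accept∈set)
'd' @ 2: {1,3,5,6,7,9,10,11}  (accept∈set)
'a' @ 3: {}  — no active states
rest 'cdbad' ignored (set empty)
after full input: {}  (accept=1 not in)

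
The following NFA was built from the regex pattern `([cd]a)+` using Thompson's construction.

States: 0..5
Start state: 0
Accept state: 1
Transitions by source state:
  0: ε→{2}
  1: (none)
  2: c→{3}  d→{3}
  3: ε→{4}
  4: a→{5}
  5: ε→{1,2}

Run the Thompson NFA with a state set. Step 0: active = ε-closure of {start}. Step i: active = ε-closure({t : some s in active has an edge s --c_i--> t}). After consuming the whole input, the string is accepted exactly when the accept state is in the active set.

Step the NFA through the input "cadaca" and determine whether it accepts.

Answer: ACCEPT

Steps:
S₀ = ε-closure({0}) = {0,2}
'c' @ 1: {3,4}
'a' @ 2: {1,2,5}  (accept∈set)
'd' @ 3: {3,4}
'a' @ 4: {1,2,5}  (accept∈set)
'c' @ 5: {3,4}
'a' @ 6: {1,2,5}  (accept∈set)
end set {1,2,5} — state 1 in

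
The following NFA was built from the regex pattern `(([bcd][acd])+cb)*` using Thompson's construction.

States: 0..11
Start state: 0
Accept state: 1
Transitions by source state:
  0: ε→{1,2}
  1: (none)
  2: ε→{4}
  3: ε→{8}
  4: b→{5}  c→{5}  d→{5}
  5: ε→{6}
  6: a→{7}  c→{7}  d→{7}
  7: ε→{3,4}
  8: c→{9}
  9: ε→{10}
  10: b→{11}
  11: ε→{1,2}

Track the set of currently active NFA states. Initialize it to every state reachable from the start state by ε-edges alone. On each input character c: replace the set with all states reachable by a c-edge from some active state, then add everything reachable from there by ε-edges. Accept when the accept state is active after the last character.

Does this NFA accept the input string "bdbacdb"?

Answer: REJECT

Derivation:
start: ε-closure({0}) = {0,1,2,4}
'b' @ 1: {5,6}
'd' @ 2: {3,4,7,8}
'b' @ 3: {5,6}
'a' @ 4: {3,4,7,8}
'c' @ 5: {5,6,9,10}
'd' @ 6: {3,4,7,8}
'b' @ 7: {5,6}
end set {5,6} — state 1 not in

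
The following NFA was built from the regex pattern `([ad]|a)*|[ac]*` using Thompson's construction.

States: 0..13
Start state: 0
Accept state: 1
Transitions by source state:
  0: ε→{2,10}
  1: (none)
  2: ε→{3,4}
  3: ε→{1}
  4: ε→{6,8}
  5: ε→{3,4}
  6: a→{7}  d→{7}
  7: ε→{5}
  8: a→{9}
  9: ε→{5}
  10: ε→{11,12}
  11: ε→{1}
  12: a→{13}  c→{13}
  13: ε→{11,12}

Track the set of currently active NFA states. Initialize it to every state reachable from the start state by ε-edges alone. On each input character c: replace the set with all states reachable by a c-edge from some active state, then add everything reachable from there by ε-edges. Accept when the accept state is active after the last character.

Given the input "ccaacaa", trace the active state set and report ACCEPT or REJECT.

start: ε-closure({0}) = {0,1,2,3,4,6,8,10,11,12}
'c' @ 1: {1,11,12,13}  [accepting]
'c' @ 2: {1,11,12,13}  [accepting]
'a' @ 3: {1,11,12,13}  [accepting]
'a' @ 4: {1,11,12,13}  [accepting]
'c' @ 5: {1,11,12,13}  [accepting]
'a' @ 6: {1,11,12,13}  [accepting]
'a' @ 7: {1,11,12,13}  [accepting]
final: {1,11,12,13}; accept 1 in set

Answer: ACCEPT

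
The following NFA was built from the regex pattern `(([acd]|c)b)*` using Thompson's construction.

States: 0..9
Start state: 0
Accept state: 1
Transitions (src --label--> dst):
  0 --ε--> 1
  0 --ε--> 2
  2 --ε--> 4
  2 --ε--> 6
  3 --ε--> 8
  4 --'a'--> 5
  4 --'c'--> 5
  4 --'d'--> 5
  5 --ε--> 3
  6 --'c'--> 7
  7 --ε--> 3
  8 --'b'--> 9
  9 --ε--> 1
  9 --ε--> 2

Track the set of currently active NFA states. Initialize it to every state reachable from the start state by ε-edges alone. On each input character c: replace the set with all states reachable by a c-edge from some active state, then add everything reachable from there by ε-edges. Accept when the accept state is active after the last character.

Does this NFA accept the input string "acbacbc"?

Answer: REJECT

Derivation:
S₀ = ε-closure({0}) = {0,1,2,4,6}
'a' @ 1: {3,5,8}
'c' @ 2: {}  — state set empty
rest 'bacbc' ignored (set empty)
after full input: {}  (accept=1 not in)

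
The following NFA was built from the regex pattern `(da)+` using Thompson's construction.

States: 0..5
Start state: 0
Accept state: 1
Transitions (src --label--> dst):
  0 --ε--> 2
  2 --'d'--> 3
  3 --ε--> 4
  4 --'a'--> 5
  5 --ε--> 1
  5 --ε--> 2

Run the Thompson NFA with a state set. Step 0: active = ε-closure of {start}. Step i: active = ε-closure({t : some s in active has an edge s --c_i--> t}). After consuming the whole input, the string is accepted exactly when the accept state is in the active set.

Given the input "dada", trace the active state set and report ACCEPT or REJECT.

S₀ = ε-closure({0}) = {0,2}
'd' @ 1: {3,4}
'a' @ 2: {1,2,5}  [accepting]
'd' @ 3: {3,4}
'a' @ 4: {1,2,5}  [accepting]
after full input: {1,2,5}  (accept=1 in)

Answer: ACCEPT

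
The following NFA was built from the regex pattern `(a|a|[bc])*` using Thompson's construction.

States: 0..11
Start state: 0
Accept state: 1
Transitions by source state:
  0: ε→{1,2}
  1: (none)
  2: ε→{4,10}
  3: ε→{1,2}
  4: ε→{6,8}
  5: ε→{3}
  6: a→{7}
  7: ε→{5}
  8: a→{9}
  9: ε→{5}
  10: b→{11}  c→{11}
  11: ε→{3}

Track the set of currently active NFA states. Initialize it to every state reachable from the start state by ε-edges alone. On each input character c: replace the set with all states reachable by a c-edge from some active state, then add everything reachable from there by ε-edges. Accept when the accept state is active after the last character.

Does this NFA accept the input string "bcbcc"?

initial (ε-close {0}): {0,1,2,4,6,8,10}
'b' @ 1: {1,2,3,4,6,8,10,11}  [accepting]
'c' @ 2: {1,2,3,4,6,8,10,11}  [accepting]
'b' @ 3: {1,2,3,4,6,8,10,11}  [accepting]
'c' @ 4: {1,2,3,4,6,8,10,11}  [accepting]
'c' @ 5: {1,2,3,4,6,8,10,11}  [accepting]
after full input: {1,2,3,4,6,8,10,11}  (accept=1 in)

Answer: ACCEPT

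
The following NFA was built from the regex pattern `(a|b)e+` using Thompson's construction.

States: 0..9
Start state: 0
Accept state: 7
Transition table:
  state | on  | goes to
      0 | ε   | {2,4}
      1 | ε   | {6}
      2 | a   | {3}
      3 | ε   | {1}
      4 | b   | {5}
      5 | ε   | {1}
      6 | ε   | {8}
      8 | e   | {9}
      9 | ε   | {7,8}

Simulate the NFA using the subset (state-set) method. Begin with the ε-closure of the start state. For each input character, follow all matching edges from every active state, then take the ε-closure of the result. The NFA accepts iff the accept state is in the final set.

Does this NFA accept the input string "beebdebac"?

start: ε-closure({0}) = {0,2,4}
'b' @ 1: {1,5,6,8}
'e' @ 2: {7,8,9}  (accept∈set)
'e' @ 3: {7,8,9}  (accept∈set)
'b' @ 4: {}  — no active states
rest 'debac' ignored (set empty)
after full input: {}  (accept=7 not in)

Answer: REJECT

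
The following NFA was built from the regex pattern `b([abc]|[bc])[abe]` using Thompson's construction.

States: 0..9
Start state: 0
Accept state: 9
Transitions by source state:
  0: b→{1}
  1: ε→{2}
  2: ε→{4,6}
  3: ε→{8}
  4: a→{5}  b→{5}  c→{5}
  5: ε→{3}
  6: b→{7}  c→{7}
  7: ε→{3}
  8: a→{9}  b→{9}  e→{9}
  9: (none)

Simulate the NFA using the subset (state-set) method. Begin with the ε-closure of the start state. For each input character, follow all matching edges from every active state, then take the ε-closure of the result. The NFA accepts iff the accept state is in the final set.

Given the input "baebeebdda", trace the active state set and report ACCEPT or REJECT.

initial (ε-close {0}): {0}
'b' @ 1: {1,2,4,6}
'a' @ 2: {3,5,8}
'e' @ 3: {9}  (accept∈set)
'b' @ 4: {}  — state set empty
rest 'eebdda' ignored (set empty)
after full input: {}  (accept=9 not in)

Answer: REJECT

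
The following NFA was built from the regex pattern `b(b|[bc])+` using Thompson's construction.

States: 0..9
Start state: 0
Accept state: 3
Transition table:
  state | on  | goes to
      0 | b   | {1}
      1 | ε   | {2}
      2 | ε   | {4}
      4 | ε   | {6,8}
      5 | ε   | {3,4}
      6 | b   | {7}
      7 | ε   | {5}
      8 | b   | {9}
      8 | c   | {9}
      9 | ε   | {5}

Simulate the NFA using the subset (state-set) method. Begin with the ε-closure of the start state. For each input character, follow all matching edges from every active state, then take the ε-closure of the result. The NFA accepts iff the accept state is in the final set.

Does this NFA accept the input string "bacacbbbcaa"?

Answer: REJECT

Derivation:
start: ε-closure({0}) = {0}
'b' @ 1: {1,2,4,6,8}
'a' @ 2: {}  — state set empty
rest 'cacbbbcaa' ignored (set empty)
final: {}; accept 3 not in set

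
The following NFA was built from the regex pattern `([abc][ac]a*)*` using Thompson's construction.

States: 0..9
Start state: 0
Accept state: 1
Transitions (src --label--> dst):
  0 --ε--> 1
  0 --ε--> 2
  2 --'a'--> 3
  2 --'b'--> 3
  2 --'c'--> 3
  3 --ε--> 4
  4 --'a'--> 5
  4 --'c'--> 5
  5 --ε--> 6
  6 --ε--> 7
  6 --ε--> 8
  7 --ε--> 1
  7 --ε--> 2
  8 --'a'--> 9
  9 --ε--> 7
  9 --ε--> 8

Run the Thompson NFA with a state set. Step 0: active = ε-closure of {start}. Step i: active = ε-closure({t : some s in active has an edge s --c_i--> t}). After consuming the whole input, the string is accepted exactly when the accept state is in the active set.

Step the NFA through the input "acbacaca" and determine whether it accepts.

Answer: ACCEPT

Steps:
initial (ε-close {0}): {0,1,2}
'a' @ 1: {3,4}
'c' @ 2: {1,2,5,6,7,8}  ✓accept
'b' @ 3: {3,4}
'a' @ 4: {1,2,5,6,7,8}  ✓accept
'c' @ 5: {3,4}
'a' @ 6: {1,2,5,6,7,8}  ✓accept
'c' @ 7: {3,4}
'a' @ 8: {1,2,5,6,7,8}  ✓accept
after full input: {1,2,5,6,7,8}  (accept=1 in)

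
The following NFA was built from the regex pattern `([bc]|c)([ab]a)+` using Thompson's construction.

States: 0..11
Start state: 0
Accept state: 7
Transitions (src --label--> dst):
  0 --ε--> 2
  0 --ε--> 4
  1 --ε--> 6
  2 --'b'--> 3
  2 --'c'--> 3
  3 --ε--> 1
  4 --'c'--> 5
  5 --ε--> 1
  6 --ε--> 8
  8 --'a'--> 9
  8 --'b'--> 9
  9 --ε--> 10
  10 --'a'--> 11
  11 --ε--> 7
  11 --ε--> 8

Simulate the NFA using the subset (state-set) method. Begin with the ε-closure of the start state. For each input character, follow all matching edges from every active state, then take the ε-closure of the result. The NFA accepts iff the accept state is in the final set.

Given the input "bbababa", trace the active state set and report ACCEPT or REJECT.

Answer: ACCEPT

Derivation:
start: ε-closure({0}) = {0,2,4}
'b' @ 1: {1,3,6,8}
'b' @ 2: {9,10}
'a' @ 3: {7,8,11}  [accepting]
'b' @ 4: {9,10}
'a' @ 5: {7,8,11}  [accepting]
'b' @ 6: {9,10}
'a' @ 7: {7,8,11}  [accepting]
after full input: {7,8,11}  (accept=7 in)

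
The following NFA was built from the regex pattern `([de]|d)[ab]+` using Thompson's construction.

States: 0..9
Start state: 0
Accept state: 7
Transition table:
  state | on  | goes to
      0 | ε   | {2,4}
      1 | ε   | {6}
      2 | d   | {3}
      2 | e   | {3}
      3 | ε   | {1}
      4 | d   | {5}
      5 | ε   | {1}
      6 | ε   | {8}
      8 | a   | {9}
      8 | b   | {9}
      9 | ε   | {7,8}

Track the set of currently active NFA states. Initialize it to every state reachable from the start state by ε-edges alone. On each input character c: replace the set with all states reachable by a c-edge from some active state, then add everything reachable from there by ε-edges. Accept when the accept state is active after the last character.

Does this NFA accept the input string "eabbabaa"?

Answer: ACCEPT

Trace:
start: ε-closure({0}) = {0,2,4}
'e' @ 1: {1,3,6,8}
'a' @ 2: {7,8,9}  ✓accept
'b' @ 3: {7,8,9}  ✓accept
'b' @ 4: {7,8,9}  ✓accept
'a' @ 5: {7,8,9}  ✓accept
'b' @ 6: {7,8,9}  ✓accept
'a' @ 7: {7,8,9}  ✓accept
'a' @ 8: {7,8,9}  ✓accept
end set {7,8,9} — state 7 in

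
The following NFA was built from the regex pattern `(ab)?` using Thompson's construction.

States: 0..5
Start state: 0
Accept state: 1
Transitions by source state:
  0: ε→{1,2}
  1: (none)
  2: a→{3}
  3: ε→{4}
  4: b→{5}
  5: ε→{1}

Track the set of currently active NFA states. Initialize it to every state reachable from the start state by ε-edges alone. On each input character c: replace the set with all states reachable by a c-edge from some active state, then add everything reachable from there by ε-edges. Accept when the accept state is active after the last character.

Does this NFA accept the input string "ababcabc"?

Answer: REJECT

Derivation:
start: ε-closure({0}) = {0,1,2}
'a' @ 1: {3,4}
'b' @ 2: {1,5}  (accept∈set)
'a' @ 3: {}  — state set empty
rest 'bcabc' ignored (set empty)
end set {} — state 1 not in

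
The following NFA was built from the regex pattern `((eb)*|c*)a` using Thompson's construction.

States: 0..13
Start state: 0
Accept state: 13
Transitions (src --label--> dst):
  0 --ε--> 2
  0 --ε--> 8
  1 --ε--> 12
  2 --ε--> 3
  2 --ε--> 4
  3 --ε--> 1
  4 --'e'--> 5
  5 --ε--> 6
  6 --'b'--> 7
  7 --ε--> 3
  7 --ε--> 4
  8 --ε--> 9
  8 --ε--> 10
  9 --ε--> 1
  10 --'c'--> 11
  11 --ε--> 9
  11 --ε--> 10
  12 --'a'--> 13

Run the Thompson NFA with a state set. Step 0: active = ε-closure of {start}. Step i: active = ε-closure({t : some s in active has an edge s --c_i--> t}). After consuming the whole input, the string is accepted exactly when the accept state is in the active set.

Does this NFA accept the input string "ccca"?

Answer: ACCEPT

Steps:
S₀ = ε-closure({0}) = {0,1,2,3,4,8,9,10,12}
'c' @ 1: {1,9,10,11,12}
'c' @ 2: {1,9,10,11,12}
'c' @ 3: {1,9,10,11,12}
'a' @ 4: {13}  ✓accept
after full input: {13}  (accept=13 in)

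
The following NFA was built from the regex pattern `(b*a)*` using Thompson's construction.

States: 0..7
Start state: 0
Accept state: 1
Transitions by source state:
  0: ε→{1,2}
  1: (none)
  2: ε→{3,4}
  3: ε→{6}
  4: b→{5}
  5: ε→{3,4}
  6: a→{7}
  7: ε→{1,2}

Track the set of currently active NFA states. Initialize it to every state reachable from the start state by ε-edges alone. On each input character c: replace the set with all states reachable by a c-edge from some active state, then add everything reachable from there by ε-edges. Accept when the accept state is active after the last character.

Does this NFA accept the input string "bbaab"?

S₀ = ε-closure({0}) = {0,1,2,3,4,6}
'b' @ 1: {3,4,5,6}
'b' @ 2: {3,4,5,6}
'a' @ 3: {1,2,3,4,6,7}  [accepting]
'a' @ 4: {1,2,3,4,6,7}  [accepting]
'b' @ 5: {3,4,5,6}
after full input: {3,4,5,6}  (accept=1 not in)

Answer: REJECT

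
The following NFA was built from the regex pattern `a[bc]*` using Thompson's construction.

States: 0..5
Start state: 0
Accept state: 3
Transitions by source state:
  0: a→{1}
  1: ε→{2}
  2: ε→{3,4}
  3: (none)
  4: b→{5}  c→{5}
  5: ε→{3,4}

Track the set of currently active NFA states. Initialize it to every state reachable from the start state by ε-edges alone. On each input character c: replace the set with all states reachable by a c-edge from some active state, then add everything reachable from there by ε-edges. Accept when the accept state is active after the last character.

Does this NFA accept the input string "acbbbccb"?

Answer: ACCEPT

Derivation:
S₀ = ε-closure({0}) = {0}
'a' @ 1: {1,2,3,4}  [accepting]
'c' @ 2: {3,4,5}  [accepting]
'b' @ 3: {3,4,5}  [accepting]
'b' @ 4: {3,4,5}  [accepting]
'b' @ 5: {3,4,5}  [accepting]
'c' @ 6: {3,4,5}  [accepting]
'c' @ 7: {3,4,5}  [accepting]
'b' @ 8: {3,4,5}  [accepting]
final: {3,4,5}; accept 3 in set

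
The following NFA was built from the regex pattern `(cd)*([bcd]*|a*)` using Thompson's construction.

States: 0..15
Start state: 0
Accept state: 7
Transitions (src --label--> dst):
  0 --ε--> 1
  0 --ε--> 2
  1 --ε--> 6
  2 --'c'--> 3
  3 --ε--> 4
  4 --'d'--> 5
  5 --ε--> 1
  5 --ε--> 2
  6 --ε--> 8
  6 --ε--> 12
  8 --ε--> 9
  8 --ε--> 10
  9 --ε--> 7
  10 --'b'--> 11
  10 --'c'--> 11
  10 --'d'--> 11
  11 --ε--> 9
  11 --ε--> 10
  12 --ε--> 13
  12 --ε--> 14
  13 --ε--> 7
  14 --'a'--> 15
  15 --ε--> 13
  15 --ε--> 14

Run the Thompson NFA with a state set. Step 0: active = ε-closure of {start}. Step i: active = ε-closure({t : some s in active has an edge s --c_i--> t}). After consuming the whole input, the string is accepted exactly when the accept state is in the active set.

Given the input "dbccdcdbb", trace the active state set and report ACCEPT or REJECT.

start: ε-closure({0}) = {0,1,2,6,7,8,9,10,12,13,14}
'd' @ 1: {7,9,10,11}  ✓accept
'b' @ 2: {7,9,10,11}  ✓accept
'c' @ 3: {7,9,10,11}  ✓accept
'c' @ 4: {7,9,10,11}  ✓accept
'd' @ 5: {7,9,10,11}  ✓accept
'c' @ 6: {7,9,10,11}  ✓accept
'd' @ 7: {7,9,10,11}  ✓accept
'b' @ 8: {7,9,10,11}  ✓accept
'b' @ 9: {7,9,10,11}  ✓accept
after full input: {7,9,10,11}  (accept=7 in)

Answer: ACCEPT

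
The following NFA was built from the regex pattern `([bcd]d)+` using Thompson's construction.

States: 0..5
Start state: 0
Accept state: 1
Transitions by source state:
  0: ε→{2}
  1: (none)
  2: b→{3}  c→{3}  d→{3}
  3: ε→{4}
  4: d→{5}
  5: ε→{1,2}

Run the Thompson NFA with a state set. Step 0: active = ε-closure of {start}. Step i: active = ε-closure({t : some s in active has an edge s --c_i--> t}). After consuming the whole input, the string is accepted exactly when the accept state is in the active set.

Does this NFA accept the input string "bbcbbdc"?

S₀ = ε-closure({0}) = {0,2}
'b' @ 1: {3,4}
'b' @ 2: {}  — state set empty
rest 'cbbdc' ignored (set empty)
final: {}; accept 1 not in set

Answer: REJECT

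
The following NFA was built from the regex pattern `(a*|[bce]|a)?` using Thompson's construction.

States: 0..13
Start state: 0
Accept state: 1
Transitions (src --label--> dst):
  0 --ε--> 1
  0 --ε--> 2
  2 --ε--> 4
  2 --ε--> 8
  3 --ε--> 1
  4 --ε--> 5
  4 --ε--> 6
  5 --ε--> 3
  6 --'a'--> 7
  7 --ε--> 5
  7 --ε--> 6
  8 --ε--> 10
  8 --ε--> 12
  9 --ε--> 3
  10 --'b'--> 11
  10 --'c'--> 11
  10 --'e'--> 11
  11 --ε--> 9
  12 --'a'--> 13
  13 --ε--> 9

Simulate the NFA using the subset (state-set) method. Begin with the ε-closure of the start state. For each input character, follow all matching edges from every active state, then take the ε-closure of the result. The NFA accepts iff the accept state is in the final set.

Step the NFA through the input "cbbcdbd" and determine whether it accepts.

Answer: REJECT

Derivation:
initial (ε-close {0}): {0,1,2,3,4,5,6,8,10,12}
'c' @ 1: {1,3,9,11}  (accept∈set)
'b' @ 2: {}  — no active states
rest 'bcdbd' ignored (set empty)
final: {}; accept 1 not in set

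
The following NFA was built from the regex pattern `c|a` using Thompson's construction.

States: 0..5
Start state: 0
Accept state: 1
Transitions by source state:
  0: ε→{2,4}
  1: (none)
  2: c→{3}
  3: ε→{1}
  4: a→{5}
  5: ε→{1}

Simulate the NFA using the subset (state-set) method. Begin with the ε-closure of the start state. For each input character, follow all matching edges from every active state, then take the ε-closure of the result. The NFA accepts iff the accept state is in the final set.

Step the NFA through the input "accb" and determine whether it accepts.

Answer: REJECT

Steps:
S₀ = ε-closure({0}) = {0,2,4}
'a' @ 1: {1,5}  [accepting]
'c' @ 2: {}  — state set empty
rest 'cb' ignored (set empty)
after full input: {}  (accept=1 not in)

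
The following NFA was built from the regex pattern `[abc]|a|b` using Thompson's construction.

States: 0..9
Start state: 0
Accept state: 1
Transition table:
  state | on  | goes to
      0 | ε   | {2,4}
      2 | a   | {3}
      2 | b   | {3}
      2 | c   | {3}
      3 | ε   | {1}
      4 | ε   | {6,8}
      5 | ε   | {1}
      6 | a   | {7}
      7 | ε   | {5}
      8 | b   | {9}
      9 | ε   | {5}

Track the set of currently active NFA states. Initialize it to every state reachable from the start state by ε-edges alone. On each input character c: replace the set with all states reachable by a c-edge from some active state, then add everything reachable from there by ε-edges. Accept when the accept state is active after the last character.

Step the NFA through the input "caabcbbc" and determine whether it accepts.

Answer: REJECT

Trace:
S₀ = ε-closure({0}) = {0,2,4,6,8}
'c' @ 1: {1,3}  [accepting]
'a' @ 2: {}  — state set empty
rest 'abcbbc' ignored (set empty)
final: {}; accept 1 not in set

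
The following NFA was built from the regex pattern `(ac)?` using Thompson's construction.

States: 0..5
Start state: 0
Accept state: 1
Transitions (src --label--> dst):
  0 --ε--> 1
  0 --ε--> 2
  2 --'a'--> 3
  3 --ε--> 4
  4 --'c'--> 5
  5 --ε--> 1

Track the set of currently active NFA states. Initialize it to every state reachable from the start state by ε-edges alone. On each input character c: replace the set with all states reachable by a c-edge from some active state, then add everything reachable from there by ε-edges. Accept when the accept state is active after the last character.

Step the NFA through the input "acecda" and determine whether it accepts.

start: ε-closure({0}) = {0,1,2}
'a' @ 1: {3,4}
'c' @ 2: {1,5}  [accepting]
'e' @ 3: {}  — dead — no transitions
rest 'cda' ignored (set empty)
end set {} — state 1 not in

Answer: REJECT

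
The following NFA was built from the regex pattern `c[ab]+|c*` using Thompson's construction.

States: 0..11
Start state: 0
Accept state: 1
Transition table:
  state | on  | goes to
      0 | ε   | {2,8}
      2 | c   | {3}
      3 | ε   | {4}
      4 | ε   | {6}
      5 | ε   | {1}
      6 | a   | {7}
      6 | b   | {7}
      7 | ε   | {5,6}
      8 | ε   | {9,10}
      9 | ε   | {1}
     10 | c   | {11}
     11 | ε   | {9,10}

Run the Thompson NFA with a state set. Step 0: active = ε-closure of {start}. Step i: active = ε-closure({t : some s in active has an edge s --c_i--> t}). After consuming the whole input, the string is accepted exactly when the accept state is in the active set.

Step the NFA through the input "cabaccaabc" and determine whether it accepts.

initial (ε-close {0}): {0,1,2,8,9,10}
'c' @ 1: {1,3,4,6,9,10,11}  (accept∈set)
'a' @ 2: {1,5,6,7}  (accept∈set)
'b' @ 3: {1,5,6,7}  (accept∈set)
'a' @ 4: {1,5,6,7}  (accept∈set)
'c' @ 5: {}  — state set empty
rest 'caabc' ignored (set empty)
end set {} — state 1 not in

Answer: REJECT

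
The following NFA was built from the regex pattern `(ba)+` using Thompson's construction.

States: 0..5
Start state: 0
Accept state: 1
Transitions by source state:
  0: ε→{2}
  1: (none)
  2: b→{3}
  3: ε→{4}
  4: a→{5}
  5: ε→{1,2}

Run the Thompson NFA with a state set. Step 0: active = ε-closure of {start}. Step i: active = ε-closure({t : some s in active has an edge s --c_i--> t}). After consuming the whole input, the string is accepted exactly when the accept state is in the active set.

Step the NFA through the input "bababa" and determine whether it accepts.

start: ε-closure({0}) = {0,2}
'b' @ 1: {3,4}
'a' @ 2: {1,2,5}  ✓accept
'b' @ 3: {3,4}
'a' @ 4: {1,2,5}  ✓accept
'b' @ 5: {3,4}
'a' @ 6: {1,2,5}  ✓accept
after full input: {1,2,5}  (accept=1 in)

Answer: ACCEPT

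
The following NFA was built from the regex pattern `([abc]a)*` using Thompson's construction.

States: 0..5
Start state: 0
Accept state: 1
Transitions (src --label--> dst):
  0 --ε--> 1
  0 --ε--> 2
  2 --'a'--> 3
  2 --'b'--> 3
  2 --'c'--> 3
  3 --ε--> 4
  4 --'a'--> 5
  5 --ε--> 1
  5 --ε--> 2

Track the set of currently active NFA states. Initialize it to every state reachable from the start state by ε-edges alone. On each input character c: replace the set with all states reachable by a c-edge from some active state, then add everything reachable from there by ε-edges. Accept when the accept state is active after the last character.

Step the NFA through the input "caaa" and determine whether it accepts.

Answer: ACCEPT

Derivation:
start: ε-closure({0}) = {0,1,2}
'c' @ 1: {3,4}
'a' @ 2: {1,2,5}  (accept∈set)
'a' @ 3: {3,4}
'a' @ 4: {1,2,5}  (accept∈set)
end set {1,2,5} — state 1 in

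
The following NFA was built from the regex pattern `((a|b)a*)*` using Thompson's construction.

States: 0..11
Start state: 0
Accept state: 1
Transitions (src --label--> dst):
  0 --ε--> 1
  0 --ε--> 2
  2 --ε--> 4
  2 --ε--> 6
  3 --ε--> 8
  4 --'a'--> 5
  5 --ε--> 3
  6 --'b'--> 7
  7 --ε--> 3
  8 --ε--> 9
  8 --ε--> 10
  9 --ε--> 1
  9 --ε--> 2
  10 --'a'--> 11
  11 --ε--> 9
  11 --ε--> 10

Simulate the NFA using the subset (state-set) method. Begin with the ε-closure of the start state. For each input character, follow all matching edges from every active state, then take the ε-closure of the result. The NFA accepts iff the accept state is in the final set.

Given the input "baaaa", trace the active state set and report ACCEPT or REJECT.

S₀ = ε-closure({0}) = {0,1,2,4,6}
'b' @ 1: {1,2,3,4,6,7,8,9,10}  ✓accept
'a' @ 2: {1,2,3,4,5,6,8,9,10,11}  ✓accept
'a' @ 3: {1,2,3,4,5,6,8,9,10,11}  ✓accept
'a' @ 4: {1,2,3,4,5,6,8,9,10,11}  ✓accept
'a' @ 5: {1,2,3,4,5,6,8,9,10,11}  ✓accept
after full input: {1,2,3,4,5,6,8,9,10,11}  (accept=1 in)

Answer: ACCEPT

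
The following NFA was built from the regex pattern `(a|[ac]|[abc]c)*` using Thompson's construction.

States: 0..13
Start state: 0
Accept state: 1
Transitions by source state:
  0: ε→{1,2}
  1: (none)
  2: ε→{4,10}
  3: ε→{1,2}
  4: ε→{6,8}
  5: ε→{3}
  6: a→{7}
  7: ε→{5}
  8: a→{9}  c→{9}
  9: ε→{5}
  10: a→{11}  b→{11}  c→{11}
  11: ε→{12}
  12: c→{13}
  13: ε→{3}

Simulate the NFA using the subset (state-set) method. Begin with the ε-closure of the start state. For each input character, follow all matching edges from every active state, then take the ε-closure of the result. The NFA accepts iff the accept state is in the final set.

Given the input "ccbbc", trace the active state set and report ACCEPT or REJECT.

Answer: REJECT

Trace:
start: ε-closure({0}) = {0,1,2,4,6,8,10}
'c' @ 1: {1,2,3,4,5,6,8,9,10,11,12}  ✓accept
'c' @ 2: {1,2,3,4,5,6,8,9,10,11,12,13}  ✓accept
'b' @ 3: {11,12}
'b' @ 4: {}  — dead — no transitions
rest 'c' ignored (set empty)
final: {}; accept 1 not in set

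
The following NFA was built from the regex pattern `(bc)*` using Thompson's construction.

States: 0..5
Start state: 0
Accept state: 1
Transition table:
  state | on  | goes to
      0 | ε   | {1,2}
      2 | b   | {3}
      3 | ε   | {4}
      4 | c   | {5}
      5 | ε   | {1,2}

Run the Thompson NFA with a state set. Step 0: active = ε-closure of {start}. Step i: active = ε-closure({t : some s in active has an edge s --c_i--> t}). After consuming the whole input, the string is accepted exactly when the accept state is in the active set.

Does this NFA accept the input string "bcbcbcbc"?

start: ε-closure({0}) = {0,1,2}
'b' @ 1: {3,4}
'c' @ 2: {1,2,5}  ✓accept
'b' @ 3: {3,4}
'c' @ 4: {1,2,5}  ✓accept
'b' @ 5: {3,4}
'c' @ 6: {1,2,5}  ✓accept
'b' @ 7: {3,4}
'c' @ 8: {1,2,5}  ✓accept
end set {1,2,5} — state 1 in

Answer: ACCEPT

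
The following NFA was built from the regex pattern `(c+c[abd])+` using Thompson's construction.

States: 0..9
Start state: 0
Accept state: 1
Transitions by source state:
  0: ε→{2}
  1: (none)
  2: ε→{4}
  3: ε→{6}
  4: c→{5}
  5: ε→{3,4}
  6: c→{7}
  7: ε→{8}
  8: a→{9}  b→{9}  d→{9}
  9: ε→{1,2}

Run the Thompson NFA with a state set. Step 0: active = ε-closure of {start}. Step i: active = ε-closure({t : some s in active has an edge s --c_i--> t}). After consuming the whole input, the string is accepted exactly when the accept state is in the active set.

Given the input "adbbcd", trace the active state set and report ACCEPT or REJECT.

S₀ = ε-closure({0}) = {0,2,4}
'a' @ 1: {}  — state set empty
rest 'dbbcd' ignored (set empty)
end set {} — state 1 not in

Answer: REJECT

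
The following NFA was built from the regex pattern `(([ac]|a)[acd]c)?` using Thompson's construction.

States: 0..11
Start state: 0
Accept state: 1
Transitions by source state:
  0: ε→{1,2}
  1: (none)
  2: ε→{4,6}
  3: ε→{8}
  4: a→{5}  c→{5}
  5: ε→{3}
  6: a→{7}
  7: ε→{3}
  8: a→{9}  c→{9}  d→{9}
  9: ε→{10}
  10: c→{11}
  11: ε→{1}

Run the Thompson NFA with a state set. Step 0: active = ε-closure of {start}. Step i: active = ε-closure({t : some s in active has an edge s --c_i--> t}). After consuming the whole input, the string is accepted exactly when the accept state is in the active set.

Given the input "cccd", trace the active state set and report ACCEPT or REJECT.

Answer: REJECT

Trace:
S₀ = ε-closure({0}) = {0,1,2,4,6}
'c' @ 1: {3,5,8}
'c' @ 2: {9,10}
'c' @ 3: {1,11}  ✓accept
'd' @ 4: {}  — state set empty
after full input: {}  (accept=1 not in)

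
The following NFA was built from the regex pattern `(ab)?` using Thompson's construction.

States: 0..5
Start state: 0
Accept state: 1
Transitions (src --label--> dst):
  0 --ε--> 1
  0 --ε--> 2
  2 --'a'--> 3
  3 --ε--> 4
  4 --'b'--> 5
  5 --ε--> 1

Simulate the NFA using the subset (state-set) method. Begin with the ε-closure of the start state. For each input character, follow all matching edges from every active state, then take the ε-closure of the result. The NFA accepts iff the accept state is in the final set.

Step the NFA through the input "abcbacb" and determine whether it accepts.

Answer: REJECT

Trace:
S₀ = ε-closure({0}) = {0,1,2}
'a' @ 1: {3,4}
'b' @ 2: {1,5}  [accepting]
'c' @ 3: {}  — no active states
rest 'bacb' ignored (set empty)
after full input: {}  (accept=1 not in)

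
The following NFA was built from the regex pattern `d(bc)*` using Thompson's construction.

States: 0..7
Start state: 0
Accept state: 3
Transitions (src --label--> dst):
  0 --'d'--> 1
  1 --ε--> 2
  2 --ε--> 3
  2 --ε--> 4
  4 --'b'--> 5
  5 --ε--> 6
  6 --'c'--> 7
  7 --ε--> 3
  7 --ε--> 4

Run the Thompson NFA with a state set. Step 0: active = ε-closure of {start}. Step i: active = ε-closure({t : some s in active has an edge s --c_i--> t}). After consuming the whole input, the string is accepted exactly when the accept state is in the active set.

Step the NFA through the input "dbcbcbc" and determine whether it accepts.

S₀ = ε-closure({0}) = {0}
'd' @ 1: {1,2,3,4}  (accept∈set)
'b' @ 2: {5,6}
'c' @ 3: {3,4,7}  (accept∈set)
'b' @ 4: {5,6}
'c' @ 5: {3,4,7}  (accept∈set)
'b' @ 6: {5,6}
'c' @ 7: {3,4,7}  (accept∈set)
after full input: {3,4,7}  (accept=3 in)

Answer: ACCEPT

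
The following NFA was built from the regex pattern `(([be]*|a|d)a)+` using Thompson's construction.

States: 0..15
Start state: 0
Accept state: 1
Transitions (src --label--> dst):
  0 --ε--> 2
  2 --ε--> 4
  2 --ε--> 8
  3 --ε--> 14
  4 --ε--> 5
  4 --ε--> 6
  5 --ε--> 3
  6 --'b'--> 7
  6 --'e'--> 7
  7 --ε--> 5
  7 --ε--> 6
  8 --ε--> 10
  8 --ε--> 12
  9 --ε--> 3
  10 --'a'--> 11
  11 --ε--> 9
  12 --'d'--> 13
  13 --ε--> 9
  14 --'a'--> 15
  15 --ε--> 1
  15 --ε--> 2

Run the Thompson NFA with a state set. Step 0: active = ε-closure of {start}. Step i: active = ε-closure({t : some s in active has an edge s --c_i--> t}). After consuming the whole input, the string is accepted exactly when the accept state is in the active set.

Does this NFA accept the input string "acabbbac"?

S₀ = ε-closure({0}) = {0,2,3,4,5,6,8,10,12,14}
'a' @ 1: {1,2,3,4,5,6,8,9,10,11,12,14,15}  [accepting]
'c' @ 2: {}  — dead — no transitions
rest 'abbbac' ignored (set empty)
final: {}; accept 1 not in set

Answer: REJECT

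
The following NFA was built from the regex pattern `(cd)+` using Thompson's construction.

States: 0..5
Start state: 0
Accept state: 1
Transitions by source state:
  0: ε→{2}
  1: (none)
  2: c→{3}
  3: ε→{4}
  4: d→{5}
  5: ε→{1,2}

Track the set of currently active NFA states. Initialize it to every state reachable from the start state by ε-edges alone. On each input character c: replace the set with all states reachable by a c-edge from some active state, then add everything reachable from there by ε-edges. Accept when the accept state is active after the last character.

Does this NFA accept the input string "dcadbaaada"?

Answer: REJECT

Steps:
start: ε-closure({0}) = {0,2}
'd' @ 1: {}  — dead — no transitions
rest 'cadbaaada' ignored (set empty)
final: {}; accept 1 not in set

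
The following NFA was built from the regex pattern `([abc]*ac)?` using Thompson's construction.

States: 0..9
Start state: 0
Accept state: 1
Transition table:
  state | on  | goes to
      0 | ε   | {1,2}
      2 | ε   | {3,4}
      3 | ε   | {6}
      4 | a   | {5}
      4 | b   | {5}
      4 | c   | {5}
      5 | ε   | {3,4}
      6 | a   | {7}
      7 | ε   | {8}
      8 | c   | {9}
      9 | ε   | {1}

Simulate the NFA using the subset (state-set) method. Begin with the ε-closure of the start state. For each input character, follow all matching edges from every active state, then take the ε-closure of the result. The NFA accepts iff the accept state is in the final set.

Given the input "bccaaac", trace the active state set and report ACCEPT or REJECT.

S₀ = ε-closure({0}) = {0,1,2,3,4,6}
'b' @ 1: {3,4,5,6}
'c' @ 2: {3,4,5,6}
'c' @ 3: {3,4,5,6}
'a' @ 4: {3,4,5,6,7,8}
'a' @ 5: {3,4,5,6,7,8}
'a' @ 6: {3,4,5,6,7,8}
'c' @ 7: {1,3,4,5,6,9}  [accepting]
final: {1,3,4,5,6,9}; accept 1 in set

Answer: ACCEPT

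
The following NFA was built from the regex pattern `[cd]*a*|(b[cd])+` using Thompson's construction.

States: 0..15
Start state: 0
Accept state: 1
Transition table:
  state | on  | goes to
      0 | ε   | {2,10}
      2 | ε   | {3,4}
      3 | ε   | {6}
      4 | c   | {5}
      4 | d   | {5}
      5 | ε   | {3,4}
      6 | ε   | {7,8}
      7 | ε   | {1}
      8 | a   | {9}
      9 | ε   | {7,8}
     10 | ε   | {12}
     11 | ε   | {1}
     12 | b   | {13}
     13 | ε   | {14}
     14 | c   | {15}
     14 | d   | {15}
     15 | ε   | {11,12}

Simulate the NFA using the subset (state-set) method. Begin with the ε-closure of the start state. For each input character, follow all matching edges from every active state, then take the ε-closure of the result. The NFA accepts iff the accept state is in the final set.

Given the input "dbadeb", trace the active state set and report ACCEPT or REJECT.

start: ε-closure({0}) = {0,1,2,3,4,6,7,8,10,12}
'd' @ 1: {1,3,4,5,6,7,8}  (accept∈set)
'b' @ 2: {}  — state set empty
rest 'adeb' ignored (set empty)
final: {}; accept 1 not in set

Answer: REJECT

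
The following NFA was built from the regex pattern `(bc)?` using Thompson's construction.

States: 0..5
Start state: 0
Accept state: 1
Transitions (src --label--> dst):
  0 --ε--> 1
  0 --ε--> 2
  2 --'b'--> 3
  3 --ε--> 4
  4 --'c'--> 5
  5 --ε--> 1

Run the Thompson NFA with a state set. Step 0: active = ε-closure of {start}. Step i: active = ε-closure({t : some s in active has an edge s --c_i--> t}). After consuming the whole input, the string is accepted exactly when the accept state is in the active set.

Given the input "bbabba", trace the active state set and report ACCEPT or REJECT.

Answer: REJECT

Trace:
initial (ε-close {0}): {0,1,2}
'b' @ 1: {3,4}
'b' @ 2: {}  — state set empty
rest 'abba' ignored (set empty)
final: {}; accept 1 not in set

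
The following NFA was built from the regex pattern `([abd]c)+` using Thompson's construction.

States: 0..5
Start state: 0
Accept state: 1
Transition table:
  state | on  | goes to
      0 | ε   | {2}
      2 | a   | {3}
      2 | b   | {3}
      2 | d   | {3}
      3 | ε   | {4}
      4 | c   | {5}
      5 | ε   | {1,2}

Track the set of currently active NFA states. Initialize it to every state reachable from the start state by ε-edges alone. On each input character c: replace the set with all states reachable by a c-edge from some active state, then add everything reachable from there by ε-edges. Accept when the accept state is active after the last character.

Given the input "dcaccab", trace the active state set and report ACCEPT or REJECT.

Answer: REJECT

Trace:
S₀ = ε-closure({0}) = {0,2}
'd' @ 1: {3,4}
'c' @ 2: {1,2,5}  (accept∈set)
'a' @ 3: {3,4}
'c' @ 4: {1,2,5}  (accept∈set)
'c' @ 5: {}  — state set empty
rest 'ab' ignored (set empty)
after full input: {}  (accept=1 not in)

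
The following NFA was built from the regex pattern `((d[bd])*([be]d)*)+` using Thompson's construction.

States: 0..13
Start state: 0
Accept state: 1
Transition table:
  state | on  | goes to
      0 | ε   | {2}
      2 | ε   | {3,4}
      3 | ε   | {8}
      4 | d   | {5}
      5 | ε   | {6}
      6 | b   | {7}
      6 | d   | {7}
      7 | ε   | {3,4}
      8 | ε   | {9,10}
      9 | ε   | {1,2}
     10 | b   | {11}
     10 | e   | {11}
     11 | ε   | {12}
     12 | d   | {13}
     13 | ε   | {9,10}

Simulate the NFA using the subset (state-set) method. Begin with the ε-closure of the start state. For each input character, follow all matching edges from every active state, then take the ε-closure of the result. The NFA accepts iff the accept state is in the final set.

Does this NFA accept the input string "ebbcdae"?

initial (ε-close {0}): {0,1,2,3,4,8,9,10}
'e' @ 1: {11,12}
'b' @ 2: {}  — dead — no transitions
rest 'bcdae' ignored (set empty)
end set {} — state 1 not in

Answer: REJECT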